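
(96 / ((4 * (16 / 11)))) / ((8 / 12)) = 24.75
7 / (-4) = -7 / 4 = -1.75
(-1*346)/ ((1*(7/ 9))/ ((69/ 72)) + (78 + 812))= -11937/ 30733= -0.39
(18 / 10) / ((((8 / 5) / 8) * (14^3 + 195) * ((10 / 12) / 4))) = 216 / 14695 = 0.01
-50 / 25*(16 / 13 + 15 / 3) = -162 / 13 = -12.46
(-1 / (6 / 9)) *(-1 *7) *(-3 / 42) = -3 / 4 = -0.75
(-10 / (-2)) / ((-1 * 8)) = -5 / 8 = -0.62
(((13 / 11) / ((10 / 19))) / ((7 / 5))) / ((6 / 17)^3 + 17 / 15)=18202665 / 13361194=1.36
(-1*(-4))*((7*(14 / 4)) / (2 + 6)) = 49 / 4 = 12.25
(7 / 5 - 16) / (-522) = 73 / 2610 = 0.03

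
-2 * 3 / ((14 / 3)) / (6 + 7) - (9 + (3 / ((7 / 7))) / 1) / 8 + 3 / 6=-100 / 91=-1.10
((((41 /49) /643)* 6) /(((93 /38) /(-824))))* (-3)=7702752 /976717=7.89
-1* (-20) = 20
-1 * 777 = -777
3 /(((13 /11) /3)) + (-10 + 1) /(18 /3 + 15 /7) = 1608 /247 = 6.51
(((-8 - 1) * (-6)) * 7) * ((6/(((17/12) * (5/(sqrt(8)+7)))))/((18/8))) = 1398.64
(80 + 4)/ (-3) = -28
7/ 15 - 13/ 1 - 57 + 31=-578/ 15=-38.53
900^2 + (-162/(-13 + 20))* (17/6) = 5669541/7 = 809934.43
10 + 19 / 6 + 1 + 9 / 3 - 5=73 / 6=12.17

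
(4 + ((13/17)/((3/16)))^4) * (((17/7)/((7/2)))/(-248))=-474708625/604490607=-0.79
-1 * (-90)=90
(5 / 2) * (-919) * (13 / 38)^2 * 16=-1553110 / 361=-4302.24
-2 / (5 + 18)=-2 / 23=-0.09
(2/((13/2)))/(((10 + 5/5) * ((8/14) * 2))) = 7/286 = 0.02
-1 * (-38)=38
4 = 4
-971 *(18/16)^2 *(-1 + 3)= -78651/32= -2457.84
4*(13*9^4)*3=1023516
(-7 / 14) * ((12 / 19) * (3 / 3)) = -6 / 19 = -0.32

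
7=7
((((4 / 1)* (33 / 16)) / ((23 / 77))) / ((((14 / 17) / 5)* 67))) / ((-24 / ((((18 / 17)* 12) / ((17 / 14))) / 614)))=-0.00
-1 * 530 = -530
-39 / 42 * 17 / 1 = -221 / 14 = -15.79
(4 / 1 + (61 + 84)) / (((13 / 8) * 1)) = 1192 / 13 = 91.69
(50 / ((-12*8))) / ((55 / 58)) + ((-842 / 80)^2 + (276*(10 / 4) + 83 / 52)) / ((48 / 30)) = 550144789 / 1098240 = 500.93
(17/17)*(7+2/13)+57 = 834/13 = 64.15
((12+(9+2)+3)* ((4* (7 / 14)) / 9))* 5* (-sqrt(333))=-260* sqrt(37) / 3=-527.17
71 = 71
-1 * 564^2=-318096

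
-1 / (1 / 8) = -8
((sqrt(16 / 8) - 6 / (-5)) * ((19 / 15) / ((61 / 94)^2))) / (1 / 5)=335768 / 18605 + 167884 * sqrt(2) / 11163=39.32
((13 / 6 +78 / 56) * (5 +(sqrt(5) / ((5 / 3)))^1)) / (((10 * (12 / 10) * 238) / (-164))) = -61295 / 59976 - 12259 * sqrt(5) / 99960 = -1.30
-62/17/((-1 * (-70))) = -31/595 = -0.05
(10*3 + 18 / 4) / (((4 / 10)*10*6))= 23 / 16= 1.44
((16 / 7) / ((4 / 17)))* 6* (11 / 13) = 4488 / 91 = 49.32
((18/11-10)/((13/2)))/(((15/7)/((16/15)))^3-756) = 258506752/150255096849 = 0.00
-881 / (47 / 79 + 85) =-69599 / 6762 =-10.29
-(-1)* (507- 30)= 477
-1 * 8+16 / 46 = -176 / 23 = -7.65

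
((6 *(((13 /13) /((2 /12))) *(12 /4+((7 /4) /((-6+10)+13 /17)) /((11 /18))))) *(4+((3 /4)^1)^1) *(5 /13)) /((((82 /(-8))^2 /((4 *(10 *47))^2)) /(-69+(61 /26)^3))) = -5755956327112000 /12881011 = -446855943.77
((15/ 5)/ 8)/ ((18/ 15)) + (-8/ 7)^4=77541/ 38416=2.02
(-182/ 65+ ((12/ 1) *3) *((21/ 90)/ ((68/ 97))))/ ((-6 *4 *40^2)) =-1561/ 6528000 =-0.00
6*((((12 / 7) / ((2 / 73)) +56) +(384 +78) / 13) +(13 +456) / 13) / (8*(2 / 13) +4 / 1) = 51921 / 238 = 218.16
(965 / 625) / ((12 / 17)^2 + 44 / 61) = 3402397 / 2687500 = 1.27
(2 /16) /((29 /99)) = 99 /232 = 0.43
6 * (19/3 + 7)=80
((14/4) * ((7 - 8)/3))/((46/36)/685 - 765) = 14385/9432427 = 0.00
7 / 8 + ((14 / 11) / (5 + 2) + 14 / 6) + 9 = 12.39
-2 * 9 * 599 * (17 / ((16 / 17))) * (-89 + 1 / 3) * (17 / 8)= 1174211913 / 32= 36694122.28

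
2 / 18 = 0.11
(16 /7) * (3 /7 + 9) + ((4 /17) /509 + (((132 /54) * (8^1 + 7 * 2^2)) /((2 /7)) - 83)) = 104537089 /423997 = 246.55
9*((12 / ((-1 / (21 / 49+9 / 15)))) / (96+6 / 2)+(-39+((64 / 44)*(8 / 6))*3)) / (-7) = 115407 / 2695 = 42.82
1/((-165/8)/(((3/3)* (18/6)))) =-0.15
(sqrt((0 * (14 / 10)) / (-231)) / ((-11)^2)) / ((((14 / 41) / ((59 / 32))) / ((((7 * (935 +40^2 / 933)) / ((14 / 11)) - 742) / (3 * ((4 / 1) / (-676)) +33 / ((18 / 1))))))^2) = 0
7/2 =3.50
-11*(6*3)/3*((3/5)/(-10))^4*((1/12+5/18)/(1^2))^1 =-3861/12500000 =-0.00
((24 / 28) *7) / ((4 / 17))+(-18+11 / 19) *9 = -4989 / 38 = -131.29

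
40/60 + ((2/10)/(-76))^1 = 757/1140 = 0.66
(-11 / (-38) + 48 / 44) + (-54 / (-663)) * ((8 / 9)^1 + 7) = 186873 / 92378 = 2.02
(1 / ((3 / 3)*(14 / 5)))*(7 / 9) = 5 / 18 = 0.28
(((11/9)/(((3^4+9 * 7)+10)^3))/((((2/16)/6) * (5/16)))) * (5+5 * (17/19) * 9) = 0.00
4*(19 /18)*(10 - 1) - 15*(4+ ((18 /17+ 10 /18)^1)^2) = -476711 /7803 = -61.09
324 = 324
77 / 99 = 7 / 9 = 0.78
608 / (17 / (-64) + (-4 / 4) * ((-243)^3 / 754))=14669824 / 459158615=0.03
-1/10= -0.10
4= 4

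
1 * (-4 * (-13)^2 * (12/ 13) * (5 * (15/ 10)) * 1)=-4680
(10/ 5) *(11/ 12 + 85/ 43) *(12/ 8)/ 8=1493/ 1376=1.09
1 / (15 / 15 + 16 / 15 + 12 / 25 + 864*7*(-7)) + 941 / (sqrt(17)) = -75 / 3175009 + 941*sqrt(17) / 17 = 228.23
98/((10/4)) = 39.20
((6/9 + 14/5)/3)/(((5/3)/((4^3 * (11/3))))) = 36608/225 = 162.70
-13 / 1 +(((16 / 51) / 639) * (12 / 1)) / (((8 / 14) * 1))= -141107 / 10863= -12.99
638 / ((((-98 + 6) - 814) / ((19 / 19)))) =-319 / 453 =-0.70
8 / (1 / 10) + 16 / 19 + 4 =1612 / 19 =84.84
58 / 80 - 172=-6851 / 40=-171.28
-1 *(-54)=54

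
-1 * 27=-27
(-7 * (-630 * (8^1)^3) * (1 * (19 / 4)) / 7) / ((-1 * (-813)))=510720 / 271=1884.58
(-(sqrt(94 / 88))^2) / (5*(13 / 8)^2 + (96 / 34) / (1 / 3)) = -12784 / 259391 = -0.05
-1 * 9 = -9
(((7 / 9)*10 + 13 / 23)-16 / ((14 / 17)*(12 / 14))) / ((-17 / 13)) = 38545 / 3519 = 10.95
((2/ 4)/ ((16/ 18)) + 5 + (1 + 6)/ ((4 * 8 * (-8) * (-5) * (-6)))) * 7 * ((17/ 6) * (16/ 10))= 5082847/ 28800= 176.49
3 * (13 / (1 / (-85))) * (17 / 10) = -11271 / 2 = -5635.50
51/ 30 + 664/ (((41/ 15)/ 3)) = 299497/ 410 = 730.48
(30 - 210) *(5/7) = -900/7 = -128.57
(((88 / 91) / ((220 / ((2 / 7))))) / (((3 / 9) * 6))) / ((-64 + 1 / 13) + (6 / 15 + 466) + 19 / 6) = 12 / 7751849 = 0.00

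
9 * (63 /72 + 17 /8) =27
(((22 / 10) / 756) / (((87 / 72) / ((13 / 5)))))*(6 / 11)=0.00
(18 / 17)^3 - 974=-4779430 / 4913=-972.81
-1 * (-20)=20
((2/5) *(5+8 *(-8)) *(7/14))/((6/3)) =-59/10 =-5.90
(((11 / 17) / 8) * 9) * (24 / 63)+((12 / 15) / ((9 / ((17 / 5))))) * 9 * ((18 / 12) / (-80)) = 26931 / 119000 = 0.23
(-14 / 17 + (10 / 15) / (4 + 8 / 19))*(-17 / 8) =1441 / 1008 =1.43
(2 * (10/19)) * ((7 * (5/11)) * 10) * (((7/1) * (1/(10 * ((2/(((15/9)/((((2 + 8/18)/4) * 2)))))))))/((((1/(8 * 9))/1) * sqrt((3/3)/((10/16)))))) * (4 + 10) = 9261000 * sqrt(10)/2299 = 12738.52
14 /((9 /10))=140 /9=15.56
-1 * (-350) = 350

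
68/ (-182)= -34/ 91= -0.37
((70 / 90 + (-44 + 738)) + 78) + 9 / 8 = 55721 / 72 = 773.90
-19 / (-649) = 19 / 649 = 0.03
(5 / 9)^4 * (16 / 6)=5000 / 19683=0.25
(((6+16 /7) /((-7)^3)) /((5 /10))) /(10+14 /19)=-551 /122451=-0.00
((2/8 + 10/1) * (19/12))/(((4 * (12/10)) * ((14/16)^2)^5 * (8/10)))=40842035200/2542277241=16.07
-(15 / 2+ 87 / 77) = -1329 / 154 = -8.63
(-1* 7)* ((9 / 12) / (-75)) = 7 / 100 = 0.07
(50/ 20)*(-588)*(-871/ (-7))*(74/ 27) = -4511780/ 9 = -501308.89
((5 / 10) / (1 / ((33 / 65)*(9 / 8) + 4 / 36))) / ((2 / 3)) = 3193 / 6240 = 0.51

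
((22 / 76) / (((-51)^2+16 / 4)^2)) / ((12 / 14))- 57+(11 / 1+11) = -54152479423 / 1547213700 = -35.00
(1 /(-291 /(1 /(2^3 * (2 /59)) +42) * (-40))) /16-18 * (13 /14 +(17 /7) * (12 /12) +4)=-2762306563 /20858880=-132.43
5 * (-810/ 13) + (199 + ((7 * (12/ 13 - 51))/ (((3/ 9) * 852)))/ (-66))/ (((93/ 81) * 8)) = -5839033635/ 20143552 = -289.87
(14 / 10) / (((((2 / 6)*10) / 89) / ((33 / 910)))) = 8811 / 6500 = 1.36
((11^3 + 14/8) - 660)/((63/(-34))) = -363.07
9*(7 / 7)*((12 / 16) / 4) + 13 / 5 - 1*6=-137 / 80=-1.71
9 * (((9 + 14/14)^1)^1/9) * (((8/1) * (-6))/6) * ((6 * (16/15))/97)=-512/97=-5.28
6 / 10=3 / 5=0.60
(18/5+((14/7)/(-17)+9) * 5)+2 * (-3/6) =3996/85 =47.01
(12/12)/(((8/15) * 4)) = 15/32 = 0.47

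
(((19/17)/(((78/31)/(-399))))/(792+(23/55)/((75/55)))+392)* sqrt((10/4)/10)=1469998771/7504276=195.89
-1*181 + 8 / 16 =-361 / 2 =-180.50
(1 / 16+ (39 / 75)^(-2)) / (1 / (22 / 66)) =10169 / 8112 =1.25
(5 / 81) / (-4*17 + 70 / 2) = -5 / 2673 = -0.00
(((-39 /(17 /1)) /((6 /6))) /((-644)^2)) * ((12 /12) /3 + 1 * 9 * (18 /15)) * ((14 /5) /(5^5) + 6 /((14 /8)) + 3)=-1526697133 /3855748750000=-0.00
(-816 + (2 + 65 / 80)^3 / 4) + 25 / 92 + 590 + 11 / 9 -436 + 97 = -1892261093 / 3391488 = -557.94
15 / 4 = 3.75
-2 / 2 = -1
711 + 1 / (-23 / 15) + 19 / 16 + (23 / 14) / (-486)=445396229 / 625968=711.53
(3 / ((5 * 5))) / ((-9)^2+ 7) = 3 / 2200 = 0.00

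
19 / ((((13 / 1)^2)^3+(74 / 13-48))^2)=3211 / 3937307362633089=0.00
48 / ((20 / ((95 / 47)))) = 228 / 47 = 4.85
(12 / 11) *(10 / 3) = 40 / 11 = 3.64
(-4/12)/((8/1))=-1/24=-0.04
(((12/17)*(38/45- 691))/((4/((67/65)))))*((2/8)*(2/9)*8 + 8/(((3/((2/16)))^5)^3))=-4489387293432978220413247/80461629471119848243200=-55.80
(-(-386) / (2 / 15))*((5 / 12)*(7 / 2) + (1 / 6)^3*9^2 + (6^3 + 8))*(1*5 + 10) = 19613625 / 2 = 9806812.50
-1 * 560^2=-313600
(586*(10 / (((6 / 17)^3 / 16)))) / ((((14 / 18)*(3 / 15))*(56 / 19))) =683766775 / 147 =4651474.66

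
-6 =-6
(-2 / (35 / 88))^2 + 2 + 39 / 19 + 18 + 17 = 1497494 / 23275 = 64.34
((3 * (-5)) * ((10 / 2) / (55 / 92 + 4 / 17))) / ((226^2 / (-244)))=7155300 / 16638007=0.43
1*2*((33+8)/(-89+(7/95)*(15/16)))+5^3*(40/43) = 134103096/1162505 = 115.36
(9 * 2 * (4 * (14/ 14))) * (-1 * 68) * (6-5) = -4896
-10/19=-0.53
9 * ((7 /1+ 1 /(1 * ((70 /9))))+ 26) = 20871 /70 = 298.16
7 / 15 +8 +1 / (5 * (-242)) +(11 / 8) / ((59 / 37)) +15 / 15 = 8847901 / 856680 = 10.33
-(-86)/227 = 86/227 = 0.38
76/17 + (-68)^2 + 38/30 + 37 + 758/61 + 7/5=4680.56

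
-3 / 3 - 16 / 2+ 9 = 0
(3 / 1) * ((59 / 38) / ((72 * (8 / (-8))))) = -59 / 912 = -0.06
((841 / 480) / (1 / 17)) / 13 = 14297 / 6240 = 2.29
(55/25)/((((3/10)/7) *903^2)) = 22/349461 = 0.00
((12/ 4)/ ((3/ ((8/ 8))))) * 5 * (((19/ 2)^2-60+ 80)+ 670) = 15605/ 4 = 3901.25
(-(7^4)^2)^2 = 33232930569601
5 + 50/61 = 355/61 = 5.82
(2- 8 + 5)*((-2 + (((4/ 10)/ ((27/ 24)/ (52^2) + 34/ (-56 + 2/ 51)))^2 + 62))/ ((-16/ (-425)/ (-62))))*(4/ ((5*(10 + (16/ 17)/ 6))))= 7839.22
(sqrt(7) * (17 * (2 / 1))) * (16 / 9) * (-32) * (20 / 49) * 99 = -3829760 * sqrt(7) / 49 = -206787.60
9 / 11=0.82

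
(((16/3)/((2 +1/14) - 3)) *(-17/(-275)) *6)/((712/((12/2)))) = -0.02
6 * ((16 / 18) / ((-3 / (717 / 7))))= -3824 / 21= -182.10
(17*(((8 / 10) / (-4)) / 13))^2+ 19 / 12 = 83743 / 50700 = 1.65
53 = 53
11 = 11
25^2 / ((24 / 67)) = 1744.79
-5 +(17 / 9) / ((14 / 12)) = -71 / 21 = -3.38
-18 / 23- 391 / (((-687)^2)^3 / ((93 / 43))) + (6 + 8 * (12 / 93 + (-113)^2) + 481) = 110278441921688746399334992 / 1074427592742703340577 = 102639.25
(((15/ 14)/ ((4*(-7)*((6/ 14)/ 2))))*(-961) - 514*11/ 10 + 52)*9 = -430659/ 140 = -3076.14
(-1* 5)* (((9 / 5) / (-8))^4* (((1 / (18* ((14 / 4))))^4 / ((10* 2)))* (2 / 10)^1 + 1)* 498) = -392248729149 / 61465600000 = -6.38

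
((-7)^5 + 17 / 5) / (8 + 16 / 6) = -126027 / 80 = -1575.34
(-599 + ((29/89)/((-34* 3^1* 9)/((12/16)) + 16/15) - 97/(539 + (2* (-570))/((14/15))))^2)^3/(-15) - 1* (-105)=9671762037870857174081260342206229971804493509688540914300274054235/675082721656849399433244816296628808164913042661720866947072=14326780.60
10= 10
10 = 10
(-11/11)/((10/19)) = -1.90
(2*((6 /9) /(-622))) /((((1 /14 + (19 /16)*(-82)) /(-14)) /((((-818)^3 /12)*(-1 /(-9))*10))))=2145586253440 /137265759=15630.89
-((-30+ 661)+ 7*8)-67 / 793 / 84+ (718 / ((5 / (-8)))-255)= -696362183 / 333060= -2090.80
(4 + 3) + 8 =15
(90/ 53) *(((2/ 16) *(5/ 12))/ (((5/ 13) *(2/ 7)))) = 1365/ 1696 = 0.80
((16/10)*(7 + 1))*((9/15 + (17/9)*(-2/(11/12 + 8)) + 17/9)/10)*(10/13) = 636416/312975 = 2.03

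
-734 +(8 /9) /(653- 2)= -4300498 /5859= -734.00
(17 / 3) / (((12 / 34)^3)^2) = 2931.66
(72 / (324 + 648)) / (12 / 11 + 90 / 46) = 506 / 20817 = 0.02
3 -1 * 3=0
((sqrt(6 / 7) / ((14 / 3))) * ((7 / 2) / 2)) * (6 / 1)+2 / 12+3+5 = 9 * sqrt(42) / 28+49 / 6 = 10.25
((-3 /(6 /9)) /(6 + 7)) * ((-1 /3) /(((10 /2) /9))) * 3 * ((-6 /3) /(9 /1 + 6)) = -27 /325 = -0.08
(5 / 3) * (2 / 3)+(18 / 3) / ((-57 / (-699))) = 74.69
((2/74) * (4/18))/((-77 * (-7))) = 2/179487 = 0.00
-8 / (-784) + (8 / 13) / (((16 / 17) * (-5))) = -384 / 3185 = -0.12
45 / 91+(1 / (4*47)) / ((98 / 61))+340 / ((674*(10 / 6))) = 64611745 / 80715544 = 0.80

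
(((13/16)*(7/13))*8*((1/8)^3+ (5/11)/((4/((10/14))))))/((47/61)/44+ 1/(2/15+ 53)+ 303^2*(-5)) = -159317909/251383069680896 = -0.00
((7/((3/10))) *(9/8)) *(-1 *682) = -35805/2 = -17902.50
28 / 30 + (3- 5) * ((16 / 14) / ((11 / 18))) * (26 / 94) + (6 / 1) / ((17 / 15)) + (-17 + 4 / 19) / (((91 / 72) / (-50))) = 152583000244 / 227942715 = 669.39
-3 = -3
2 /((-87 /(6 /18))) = -2 /261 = -0.01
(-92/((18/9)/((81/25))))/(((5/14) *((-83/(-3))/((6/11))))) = -938952/114125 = -8.23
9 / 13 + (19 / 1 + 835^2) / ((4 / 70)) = 158623019 / 13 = 12201770.69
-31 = -31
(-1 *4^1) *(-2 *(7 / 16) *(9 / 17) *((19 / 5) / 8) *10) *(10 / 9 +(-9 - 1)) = -1330 / 17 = -78.24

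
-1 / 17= -0.06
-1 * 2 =-2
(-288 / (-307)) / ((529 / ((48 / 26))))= 6912 / 2111239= 0.00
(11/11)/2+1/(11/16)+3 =109/22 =4.95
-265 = -265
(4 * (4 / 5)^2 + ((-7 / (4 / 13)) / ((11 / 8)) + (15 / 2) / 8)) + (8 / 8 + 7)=-22211 / 4400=-5.05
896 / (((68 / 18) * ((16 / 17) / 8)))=2016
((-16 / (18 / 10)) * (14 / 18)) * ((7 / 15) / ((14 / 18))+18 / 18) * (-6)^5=86016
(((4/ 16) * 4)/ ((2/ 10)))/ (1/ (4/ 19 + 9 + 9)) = 1730/ 19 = 91.05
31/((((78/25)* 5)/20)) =1550/39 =39.74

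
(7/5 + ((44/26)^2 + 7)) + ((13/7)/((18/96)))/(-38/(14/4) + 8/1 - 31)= 6591538/600795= 10.97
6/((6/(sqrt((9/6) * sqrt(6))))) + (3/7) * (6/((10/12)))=6^(3/4)/2 + 108/35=5.00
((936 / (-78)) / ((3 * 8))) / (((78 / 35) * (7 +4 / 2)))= -35 / 1404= -0.02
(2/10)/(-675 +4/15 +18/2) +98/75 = 978403/748950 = 1.31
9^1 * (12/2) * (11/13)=594/13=45.69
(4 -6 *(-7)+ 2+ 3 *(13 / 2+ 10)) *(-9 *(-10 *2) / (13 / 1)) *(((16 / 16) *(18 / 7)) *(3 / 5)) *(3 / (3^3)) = 1620 / 7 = 231.43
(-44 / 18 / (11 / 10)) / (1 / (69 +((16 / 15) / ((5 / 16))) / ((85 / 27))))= -198572 / 1275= -155.74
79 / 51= 1.55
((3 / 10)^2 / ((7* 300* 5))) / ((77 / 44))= 3 / 612500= 0.00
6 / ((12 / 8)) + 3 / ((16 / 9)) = 91 / 16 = 5.69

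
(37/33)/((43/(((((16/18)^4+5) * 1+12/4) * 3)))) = 190328/282123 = 0.67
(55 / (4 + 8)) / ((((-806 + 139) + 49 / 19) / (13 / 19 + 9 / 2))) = -10835 / 302976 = -0.04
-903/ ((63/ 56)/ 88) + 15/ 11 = -2330899/ 33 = -70633.30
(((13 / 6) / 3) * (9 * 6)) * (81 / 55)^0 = 39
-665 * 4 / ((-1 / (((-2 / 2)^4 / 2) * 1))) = 1330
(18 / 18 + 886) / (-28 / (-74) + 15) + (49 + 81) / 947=31153563 / 538843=57.82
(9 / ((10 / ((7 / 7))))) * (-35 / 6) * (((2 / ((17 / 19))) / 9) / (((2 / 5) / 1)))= -665 / 204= -3.26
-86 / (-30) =2.87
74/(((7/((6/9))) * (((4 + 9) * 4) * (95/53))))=1961/25935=0.08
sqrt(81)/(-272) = -9/272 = -0.03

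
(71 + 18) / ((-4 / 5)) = -111.25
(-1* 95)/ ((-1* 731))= 95/ 731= 0.13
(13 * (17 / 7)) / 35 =221 / 245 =0.90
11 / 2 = 5.50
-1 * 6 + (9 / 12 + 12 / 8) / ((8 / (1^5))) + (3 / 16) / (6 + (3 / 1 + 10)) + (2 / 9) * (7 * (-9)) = -19.71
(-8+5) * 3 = -9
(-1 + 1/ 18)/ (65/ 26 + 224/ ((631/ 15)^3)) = -4271073047/ 11319389595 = -0.38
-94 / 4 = -47 / 2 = -23.50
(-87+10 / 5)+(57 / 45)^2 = -18764 / 225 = -83.40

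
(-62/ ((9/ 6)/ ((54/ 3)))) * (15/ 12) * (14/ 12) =-1085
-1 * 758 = -758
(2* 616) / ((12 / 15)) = 1540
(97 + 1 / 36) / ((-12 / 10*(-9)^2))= -17465 / 17496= -1.00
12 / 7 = 1.71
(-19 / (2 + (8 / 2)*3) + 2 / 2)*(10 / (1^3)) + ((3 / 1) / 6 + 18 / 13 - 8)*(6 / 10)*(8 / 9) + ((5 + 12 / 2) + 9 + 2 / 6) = 18428 / 1365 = 13.50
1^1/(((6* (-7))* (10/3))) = -1/140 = -0.01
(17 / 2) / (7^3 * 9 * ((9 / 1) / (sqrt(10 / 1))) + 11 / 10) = -935 / 7718950769 + 2361555 * sqrt(10) / 7718950769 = 0.00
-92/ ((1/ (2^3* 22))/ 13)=-210496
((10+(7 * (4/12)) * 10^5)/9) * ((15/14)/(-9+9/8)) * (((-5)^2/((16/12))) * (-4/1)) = 264561.60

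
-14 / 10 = -7 / 5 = -1.40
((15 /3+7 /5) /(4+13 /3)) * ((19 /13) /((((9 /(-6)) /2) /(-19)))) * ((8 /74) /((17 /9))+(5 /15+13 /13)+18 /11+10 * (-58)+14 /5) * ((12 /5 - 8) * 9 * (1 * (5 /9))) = 77099686350848 /168650625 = 457156.24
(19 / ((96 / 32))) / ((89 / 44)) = 836 / 267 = 3.13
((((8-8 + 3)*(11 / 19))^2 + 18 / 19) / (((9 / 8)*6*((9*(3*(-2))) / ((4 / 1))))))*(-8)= 3392 / 9747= 0.35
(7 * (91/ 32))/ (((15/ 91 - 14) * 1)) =-57967/ 40288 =-1.44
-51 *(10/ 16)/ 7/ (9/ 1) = -85/ 168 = -0.51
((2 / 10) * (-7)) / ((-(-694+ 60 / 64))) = -112 / 55445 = -0.00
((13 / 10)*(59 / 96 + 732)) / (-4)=-914303 / 3840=-238.10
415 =415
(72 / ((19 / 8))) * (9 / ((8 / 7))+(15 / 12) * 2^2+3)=9144 / 19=481.26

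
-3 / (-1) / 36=1 / 12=0.08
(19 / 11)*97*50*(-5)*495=-20733750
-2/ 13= -0.15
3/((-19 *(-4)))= 3/76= 0.04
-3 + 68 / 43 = -61 / 43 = -1.42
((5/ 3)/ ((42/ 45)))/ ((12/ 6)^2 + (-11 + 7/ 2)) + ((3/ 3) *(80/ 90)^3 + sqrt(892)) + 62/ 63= 42017/ 35721 + 2 *sqrt(223)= 31.04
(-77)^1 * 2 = -154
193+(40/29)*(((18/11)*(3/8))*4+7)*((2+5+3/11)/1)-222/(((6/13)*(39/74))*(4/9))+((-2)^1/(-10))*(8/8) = -61949927/35090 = -1765.46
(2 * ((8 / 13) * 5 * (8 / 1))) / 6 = 320 / 39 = 8.21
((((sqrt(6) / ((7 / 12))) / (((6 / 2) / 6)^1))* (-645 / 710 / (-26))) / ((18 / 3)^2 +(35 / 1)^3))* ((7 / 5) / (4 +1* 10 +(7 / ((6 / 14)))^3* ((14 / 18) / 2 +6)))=376164* sqrt(6) / 2680678748082335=0.00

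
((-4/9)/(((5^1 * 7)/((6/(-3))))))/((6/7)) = 4/135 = 0.03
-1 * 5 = -5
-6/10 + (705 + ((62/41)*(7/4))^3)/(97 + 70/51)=93429212247/13831066280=6.76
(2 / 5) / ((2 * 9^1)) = 1 / 45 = 0.02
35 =35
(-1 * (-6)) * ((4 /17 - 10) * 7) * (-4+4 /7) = 23904 /17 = 1406.12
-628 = -628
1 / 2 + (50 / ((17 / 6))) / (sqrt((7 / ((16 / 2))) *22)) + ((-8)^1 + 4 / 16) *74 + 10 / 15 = -1717 / 3 + 600 *sqrt(77) / 1309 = -568.31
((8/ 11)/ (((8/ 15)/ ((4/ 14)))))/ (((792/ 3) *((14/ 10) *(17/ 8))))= 50/ 100793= 0.00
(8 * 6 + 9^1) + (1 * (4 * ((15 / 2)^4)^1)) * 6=151989 / 2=75994.50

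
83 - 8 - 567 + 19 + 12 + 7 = -454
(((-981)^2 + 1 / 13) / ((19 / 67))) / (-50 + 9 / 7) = -5867515486 / 84227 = -69663.12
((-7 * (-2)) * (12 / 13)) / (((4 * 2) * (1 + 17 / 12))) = 252 / 377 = 0.67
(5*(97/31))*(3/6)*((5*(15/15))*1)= 2425/62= 39.11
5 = 5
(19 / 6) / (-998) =-19 / 5988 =-0.00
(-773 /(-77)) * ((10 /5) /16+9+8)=105901 /616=171.92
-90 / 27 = -10 / 3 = -3.33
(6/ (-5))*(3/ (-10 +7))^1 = 6/ 5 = 1.20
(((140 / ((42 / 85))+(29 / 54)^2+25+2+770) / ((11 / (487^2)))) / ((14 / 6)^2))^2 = 18313473989203.04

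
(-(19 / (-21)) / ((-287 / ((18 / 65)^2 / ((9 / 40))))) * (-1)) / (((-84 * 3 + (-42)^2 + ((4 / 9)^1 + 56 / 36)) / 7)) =0.00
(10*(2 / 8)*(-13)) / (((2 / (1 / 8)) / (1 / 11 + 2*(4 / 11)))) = -585 / 352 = -1.66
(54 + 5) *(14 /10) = 413 /5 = 82.60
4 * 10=40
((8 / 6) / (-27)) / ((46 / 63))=-14 / 207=-0.07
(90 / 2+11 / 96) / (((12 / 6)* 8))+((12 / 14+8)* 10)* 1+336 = 4595309 / 10752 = 427.39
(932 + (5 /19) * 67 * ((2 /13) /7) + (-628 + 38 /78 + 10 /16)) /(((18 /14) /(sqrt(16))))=975155 /1026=950.44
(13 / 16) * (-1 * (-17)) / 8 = 221 / 128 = 1.73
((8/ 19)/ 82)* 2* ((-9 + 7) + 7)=40/ 779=0.05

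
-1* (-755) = 755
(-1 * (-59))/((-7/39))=-2301/7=-328.71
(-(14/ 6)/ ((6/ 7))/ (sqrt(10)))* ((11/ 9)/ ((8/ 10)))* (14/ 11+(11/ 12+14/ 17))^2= -2239844929* sqrt(10)/ 593277696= -11.94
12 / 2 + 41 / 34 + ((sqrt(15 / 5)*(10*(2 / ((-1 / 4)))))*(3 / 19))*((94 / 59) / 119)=245 / 34 - 22560*sqrt(3) / 133399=6.91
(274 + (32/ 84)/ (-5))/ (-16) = -17.12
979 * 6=5874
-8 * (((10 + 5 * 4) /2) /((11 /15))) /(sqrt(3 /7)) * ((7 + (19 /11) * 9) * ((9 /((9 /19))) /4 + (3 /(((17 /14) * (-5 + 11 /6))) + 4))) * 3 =-1149145200 * sqrt(21) /39083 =-134740.04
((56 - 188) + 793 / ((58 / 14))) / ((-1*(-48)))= 1723 / 1392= 1.24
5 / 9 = 0.56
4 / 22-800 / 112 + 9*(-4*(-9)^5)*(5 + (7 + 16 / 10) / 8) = 9943787191 / 770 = 12914009.34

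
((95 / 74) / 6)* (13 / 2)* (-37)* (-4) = 1235 / 6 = 205.83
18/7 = 2.57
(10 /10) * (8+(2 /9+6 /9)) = 80 /9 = 8.89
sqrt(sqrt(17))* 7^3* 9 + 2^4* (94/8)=188 + 3087* 17^(1/4)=6456.29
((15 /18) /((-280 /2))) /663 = -1 /111384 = -0.00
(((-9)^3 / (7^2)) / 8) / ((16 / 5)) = -0.58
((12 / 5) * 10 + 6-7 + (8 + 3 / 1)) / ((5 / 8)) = 272 / 5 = 54.40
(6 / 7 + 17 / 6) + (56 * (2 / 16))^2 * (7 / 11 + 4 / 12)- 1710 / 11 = -48163 / 462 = -104.25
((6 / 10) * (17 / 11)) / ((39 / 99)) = 153 / 65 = 2.35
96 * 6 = 576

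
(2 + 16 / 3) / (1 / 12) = 88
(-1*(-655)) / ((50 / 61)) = 7991 / 10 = 799.10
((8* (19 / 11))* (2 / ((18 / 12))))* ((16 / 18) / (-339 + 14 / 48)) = -0.05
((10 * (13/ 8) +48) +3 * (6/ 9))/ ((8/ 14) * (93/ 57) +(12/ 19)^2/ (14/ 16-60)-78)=-316746815/ 368499256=-0.86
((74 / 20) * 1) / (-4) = -37 / 40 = -0.92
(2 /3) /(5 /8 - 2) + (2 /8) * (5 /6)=-73 /264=-0.28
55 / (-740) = -11 / 148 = -0.07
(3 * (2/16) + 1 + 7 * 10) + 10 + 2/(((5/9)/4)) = 3831/40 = 95.78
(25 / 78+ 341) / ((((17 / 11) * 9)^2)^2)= 389787343 / 42742539918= 0.01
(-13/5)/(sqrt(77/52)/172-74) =4472 * sqrt(1001)/42120515455 + 1479910016/42120515455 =0.04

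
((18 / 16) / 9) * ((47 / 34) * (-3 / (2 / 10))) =-705 / 272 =-2.59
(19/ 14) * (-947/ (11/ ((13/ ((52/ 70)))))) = -89965/ 44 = -2044.66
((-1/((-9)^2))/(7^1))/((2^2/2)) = -1/1134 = -0.00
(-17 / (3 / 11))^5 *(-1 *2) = 1882052590.18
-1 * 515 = -515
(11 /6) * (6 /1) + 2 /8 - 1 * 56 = -179 /4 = -44.75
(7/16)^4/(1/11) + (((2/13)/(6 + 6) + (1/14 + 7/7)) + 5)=116065499/17891328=6.49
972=972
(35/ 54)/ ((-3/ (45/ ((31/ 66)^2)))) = -42350/ 961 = -44.07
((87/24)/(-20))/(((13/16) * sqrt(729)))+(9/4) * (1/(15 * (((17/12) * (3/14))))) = 28991/59670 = 0.49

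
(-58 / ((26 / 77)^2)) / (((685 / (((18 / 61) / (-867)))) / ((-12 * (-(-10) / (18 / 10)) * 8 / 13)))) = -55021120 / 5306135081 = -0.01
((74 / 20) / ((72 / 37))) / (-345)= -1369 / 248400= -0.01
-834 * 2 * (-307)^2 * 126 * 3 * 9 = -534819343464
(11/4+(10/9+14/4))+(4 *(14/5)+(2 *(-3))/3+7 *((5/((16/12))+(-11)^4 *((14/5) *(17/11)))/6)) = 26616889/360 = 73935.80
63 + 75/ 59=3792/ 59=64.27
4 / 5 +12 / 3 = 24 / 5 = 4.80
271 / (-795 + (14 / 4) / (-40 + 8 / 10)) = -15176 / 44525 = -0.34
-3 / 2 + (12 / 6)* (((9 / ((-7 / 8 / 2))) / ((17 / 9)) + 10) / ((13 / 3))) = -5913 / 3094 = -1.91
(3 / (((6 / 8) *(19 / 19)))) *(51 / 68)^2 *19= 171 / 4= 42.75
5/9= 0.56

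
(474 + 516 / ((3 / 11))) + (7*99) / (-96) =75481 / 32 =2358.78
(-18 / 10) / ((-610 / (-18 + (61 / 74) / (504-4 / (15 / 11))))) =-90093573 / 1696361200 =-0.05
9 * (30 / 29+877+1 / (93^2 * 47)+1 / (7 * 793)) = 7902.31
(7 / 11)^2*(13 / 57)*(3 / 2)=637 / 4598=0.14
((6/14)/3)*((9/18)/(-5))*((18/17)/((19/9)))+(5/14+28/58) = 546017/655690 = 0.83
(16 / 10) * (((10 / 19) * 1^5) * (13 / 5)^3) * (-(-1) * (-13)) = -456976 / 2375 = -192.41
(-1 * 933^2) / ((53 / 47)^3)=-90376779447 / 148877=-607056.69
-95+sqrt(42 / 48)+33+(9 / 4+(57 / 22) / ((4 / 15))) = -4403 / 88+sqrt(14) / 4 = -49.10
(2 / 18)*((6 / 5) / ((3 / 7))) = 14 / 45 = 0.31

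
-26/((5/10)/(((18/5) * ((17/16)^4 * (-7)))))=68403699/40960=1670.01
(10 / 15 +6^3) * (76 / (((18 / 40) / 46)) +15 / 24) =181806625 / 108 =1683394.68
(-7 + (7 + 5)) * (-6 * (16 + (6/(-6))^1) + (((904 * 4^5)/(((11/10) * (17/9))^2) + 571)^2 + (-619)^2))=282611848517234307160/1222830961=231112768265.31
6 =6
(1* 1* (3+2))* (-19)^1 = -95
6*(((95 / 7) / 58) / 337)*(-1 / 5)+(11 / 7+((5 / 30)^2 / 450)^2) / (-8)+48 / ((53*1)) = 5392616329054217 / 7612403924160000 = 0.71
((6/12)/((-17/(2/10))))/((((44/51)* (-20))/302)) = 453/4400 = 0.10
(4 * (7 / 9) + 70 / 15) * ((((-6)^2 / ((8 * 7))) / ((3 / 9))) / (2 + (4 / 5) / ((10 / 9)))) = 375 / 68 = 5.51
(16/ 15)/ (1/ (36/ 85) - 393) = -192/ 70315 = -0.00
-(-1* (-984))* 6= -5904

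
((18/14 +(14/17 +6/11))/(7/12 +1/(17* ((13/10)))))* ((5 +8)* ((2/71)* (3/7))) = 42283800/63794423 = 0.66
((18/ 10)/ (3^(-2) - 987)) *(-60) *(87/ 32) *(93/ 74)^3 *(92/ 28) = 391112960751/ 201555175808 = 1.94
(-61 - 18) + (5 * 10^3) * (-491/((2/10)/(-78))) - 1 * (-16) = 957449937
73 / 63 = 1.16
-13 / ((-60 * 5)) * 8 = 26 / 75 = 0.35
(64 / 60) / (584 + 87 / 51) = 272 / 149355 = 0.00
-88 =-88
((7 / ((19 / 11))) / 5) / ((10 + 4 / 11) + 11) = 847 / 22325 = 0.04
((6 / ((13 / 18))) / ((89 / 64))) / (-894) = -0.01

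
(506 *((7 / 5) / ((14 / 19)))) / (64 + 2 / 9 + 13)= 43263 / 3475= 12.45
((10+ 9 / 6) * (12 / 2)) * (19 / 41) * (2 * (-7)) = -18354 / 41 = -447.66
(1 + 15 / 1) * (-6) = -96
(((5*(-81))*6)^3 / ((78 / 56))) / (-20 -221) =133923132000 / 3133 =42745972.55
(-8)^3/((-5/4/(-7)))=-14336/5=-2867.20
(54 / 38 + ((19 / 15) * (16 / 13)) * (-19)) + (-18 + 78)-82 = -185989 / 3705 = -50.20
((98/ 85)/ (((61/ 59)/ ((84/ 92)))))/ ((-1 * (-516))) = 20237/ 10255930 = 0.00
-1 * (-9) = 9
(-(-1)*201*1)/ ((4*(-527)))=-201/ 2108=-0.10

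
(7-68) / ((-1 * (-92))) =-61 / 92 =-0.66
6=6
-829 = -829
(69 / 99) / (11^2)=0.01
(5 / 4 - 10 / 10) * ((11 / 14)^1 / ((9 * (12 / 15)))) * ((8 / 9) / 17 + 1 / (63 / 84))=2915 / 77112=0.04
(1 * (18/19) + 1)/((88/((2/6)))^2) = 37/1324224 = 0.00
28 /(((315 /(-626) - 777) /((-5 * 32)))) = 400640 /69531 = 5.76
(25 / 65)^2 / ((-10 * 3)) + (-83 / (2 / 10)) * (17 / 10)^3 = -206744453 / 101400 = -2038.90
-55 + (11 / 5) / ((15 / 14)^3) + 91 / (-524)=-472056709 / 8842500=-53.38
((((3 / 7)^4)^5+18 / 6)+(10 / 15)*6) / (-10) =-279272933785034204 / 398961331488060005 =-0.70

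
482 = 482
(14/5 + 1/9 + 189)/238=254/315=0.81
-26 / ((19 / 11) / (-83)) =1249.37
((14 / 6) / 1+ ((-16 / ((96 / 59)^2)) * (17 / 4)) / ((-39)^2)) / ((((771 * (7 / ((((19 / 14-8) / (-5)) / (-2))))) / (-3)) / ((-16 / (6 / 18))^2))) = 251649289 / 127693020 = 1.97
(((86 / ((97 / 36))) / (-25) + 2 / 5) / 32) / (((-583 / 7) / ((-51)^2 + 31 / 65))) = 157280417 / 183790750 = 0.86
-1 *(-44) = 44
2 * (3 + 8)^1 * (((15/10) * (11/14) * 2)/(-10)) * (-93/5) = 33759/350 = 96.45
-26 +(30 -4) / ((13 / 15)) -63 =-59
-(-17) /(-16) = -1.06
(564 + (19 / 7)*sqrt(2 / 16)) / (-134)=-4.22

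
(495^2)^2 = 60037250625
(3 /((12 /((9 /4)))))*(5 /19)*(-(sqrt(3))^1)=-45*sqrt(3) /304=-0.26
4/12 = 1/3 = 0.33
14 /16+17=143 /8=17.88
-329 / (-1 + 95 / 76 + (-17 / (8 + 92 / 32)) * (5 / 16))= 114492 / 83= 1379.42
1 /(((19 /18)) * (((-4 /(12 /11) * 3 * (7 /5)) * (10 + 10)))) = -9 /2926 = -0.00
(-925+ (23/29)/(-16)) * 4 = -429223/116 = -3700.20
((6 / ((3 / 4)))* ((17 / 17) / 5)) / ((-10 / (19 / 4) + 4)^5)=2476099 / 37791360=0.07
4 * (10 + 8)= 72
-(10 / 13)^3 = -1000 / 2197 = -0.46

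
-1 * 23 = -23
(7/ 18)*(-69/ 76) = -161/ 456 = -0.35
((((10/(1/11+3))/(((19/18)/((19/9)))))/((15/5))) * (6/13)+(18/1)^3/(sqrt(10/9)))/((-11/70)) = -122472 * sqrt(10)/11 - 1400/221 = -35214.56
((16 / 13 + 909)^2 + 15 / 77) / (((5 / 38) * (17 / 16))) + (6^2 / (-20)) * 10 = 6555152754814 / 1106105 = 5926338.60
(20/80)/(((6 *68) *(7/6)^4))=27/81634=0.00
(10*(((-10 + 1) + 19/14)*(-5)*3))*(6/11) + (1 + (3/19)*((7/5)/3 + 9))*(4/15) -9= 616.99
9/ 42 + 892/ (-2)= -6241/ 14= -445.79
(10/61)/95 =2/1159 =0.00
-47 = -47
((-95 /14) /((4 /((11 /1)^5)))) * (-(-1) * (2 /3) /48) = -15299845 /4032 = -3794.60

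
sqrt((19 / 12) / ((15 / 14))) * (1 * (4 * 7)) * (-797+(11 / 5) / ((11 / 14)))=-55594 * sqrt(1330) / 75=-27032.89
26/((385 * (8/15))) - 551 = -169669/308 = -550.87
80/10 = 8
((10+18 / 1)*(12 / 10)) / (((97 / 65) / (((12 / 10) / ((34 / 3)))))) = 19656 / 8245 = 2.38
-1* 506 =-506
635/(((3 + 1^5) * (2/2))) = 158.75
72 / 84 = 6 / 7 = 0.86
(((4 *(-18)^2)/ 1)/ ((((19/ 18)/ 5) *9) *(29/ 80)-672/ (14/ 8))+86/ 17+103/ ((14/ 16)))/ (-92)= -311197335/ 239799518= -1.30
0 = 0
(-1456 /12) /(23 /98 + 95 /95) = -35672 /363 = -98.27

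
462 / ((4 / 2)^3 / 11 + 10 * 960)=0.05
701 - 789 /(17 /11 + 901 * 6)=41688904 /59483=700.85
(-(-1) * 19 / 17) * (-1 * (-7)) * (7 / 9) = 931 / 153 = 6.08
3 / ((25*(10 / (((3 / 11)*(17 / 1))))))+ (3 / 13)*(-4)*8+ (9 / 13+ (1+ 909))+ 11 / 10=16167282 / 17875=904.46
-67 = -67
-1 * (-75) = 75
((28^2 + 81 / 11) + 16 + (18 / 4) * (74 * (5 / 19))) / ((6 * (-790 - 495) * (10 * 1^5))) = -93527 / 8056950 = -0.01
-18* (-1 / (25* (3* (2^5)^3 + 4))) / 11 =0.00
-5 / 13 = -0.38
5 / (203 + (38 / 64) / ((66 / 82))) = 5280 / 215147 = 0.02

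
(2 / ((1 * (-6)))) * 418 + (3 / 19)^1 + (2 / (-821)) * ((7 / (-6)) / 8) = -17367937 / 124792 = -139.18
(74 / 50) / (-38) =-37 / 950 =-0.04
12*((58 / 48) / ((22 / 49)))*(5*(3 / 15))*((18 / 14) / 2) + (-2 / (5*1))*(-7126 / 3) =1281581 / 1320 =970.89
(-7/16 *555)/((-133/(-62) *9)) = -5735/456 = -12.58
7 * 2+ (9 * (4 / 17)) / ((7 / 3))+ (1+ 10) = 3083 / 119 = 25.91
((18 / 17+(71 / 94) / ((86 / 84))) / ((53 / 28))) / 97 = 1728300 / 176629337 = 0.01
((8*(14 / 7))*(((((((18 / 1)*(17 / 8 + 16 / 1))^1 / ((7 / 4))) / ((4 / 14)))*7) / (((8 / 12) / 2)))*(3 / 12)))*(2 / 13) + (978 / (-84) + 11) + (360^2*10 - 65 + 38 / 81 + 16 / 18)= 19228993393 / 14742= 1304368.02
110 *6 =660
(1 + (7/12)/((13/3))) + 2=163/52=3.13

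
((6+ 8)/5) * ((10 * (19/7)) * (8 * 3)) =1824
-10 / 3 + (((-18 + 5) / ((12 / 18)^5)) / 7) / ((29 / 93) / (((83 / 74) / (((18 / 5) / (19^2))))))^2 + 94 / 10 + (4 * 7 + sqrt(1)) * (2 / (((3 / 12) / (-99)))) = -1857698.25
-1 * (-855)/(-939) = -285/313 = -0.91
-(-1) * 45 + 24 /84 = 317 /7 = 45.29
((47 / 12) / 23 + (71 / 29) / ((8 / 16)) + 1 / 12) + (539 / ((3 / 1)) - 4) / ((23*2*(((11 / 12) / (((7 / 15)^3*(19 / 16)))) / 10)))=201623761 / 19809900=10.18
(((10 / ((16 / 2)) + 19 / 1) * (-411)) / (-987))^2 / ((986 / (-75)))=-9235755675 / 1707610016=-5.41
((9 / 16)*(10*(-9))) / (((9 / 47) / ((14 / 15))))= -987 / 4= -246.75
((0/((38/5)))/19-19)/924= -19/924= -0.02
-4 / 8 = -1 / 2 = -0.50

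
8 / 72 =1 / 9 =0.11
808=808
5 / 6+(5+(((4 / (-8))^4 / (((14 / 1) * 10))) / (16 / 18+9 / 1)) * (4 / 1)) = 872227 / 149520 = 5.83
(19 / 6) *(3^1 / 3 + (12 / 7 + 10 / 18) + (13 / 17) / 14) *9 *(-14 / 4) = -135299 / 408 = -331.62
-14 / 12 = -7 / 6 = -1.17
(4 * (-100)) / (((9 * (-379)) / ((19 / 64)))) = 475 / 13644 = 0.03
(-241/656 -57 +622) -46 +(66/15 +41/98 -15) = 508.45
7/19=0.37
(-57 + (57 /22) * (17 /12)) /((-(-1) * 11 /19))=-89167 /968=-92.11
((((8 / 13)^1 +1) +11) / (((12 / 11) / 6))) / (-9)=-7.71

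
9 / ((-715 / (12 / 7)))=-108 / 5005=-0.02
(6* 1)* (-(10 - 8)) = -12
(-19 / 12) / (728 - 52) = -19 / 8112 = -0.00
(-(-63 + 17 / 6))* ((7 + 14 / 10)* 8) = 4043.20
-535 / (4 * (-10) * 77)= 107 / 616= 0.17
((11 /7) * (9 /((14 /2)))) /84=33 /1372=0.02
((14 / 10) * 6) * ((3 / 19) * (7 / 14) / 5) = 63 / 475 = 0.13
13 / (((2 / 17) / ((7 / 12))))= 1547 / 24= 64.46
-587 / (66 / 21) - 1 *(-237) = 1105 / 22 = 50.23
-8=-8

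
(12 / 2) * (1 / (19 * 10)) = 0.03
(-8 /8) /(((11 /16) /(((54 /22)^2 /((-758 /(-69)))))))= -402408 /504449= -0.80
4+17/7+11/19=932/133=7.01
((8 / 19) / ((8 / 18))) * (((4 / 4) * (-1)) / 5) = -18 / 95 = -0.19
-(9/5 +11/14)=-181/70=-2.59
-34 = -34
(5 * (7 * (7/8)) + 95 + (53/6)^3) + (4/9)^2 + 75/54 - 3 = 65890/81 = 813.46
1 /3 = 0.33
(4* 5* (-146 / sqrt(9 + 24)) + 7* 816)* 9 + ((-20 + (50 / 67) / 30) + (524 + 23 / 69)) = 3478128 / 67 - 8760* sqrt(33) / 11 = 47337.60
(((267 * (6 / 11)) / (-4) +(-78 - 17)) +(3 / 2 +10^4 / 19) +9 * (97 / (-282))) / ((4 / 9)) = 69542883 / 78584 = 884.95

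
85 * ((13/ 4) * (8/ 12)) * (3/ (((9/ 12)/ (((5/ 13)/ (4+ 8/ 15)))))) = 125/ 2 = 62.50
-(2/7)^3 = -8/343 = -0.02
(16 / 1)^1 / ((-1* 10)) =-8 / 5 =-1.60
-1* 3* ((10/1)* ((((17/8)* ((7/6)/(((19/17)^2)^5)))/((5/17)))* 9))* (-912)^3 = 567657165711.38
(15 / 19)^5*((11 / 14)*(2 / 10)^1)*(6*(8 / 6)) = 6682500 / 17332693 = 0.39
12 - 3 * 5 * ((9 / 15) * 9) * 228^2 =-4210692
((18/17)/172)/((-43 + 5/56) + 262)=252/8968639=0.00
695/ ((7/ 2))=198.57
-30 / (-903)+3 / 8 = 983 / 2408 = 0.41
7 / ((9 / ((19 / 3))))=133 / 27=4.93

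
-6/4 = -3/2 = -1.50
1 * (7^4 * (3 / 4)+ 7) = 7231 / 4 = 1807.75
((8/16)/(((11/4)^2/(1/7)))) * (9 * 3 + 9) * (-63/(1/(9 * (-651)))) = 15186528/121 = 125508.50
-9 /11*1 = -9 /11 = -0.82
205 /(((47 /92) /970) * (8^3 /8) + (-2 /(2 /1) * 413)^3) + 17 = 13358834712928 /785813941159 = 17.00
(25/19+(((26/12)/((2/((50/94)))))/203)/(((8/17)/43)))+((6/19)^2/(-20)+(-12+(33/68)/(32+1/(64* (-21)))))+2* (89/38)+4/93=-7348694199861689/1292093974963680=-5.69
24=24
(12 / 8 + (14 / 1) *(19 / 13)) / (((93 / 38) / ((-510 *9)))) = -16598970 / 403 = -41188.51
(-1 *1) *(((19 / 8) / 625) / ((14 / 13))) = -247 / 70000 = -0.00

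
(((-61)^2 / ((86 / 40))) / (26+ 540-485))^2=5538336400 / 12131289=456.53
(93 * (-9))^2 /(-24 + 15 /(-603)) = -140814369 /4829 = -29160.15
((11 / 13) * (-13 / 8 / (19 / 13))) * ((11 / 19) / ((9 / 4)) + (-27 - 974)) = 24471161 / 25992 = 941.49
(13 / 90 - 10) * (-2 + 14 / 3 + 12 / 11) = -54994 / 1485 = -37.03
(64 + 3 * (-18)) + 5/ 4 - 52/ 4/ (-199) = 9007/ 796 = 11.32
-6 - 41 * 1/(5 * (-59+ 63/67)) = -113953/19450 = -5.86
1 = 1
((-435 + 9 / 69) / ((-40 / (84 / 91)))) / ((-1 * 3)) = -5001 / 1495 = -3.35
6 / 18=1 / 3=0.33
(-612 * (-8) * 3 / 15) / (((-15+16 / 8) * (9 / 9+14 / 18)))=-2754 / 65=-42.37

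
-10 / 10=-1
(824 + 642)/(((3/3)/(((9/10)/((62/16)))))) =52776/155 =340.49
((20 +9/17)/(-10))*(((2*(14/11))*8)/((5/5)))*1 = -39088/935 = -41.81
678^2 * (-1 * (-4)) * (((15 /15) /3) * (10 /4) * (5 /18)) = 1276900 /3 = 425633.33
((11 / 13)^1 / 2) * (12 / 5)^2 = 792 / 325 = 2.44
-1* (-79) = 79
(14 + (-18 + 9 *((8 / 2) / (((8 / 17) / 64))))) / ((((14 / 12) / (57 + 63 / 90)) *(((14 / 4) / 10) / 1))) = 33872208 / 49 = 691269.55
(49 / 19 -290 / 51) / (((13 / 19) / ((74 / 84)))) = -111407 / 27846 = -4.00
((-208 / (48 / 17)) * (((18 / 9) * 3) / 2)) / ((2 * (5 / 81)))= -1790.10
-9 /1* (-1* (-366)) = -3294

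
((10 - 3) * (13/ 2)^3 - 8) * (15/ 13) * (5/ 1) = 1148625/ 104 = 11044.47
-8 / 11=-0.73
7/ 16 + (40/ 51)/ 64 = 367/ 816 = 0.45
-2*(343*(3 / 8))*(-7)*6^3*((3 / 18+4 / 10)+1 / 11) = 14067459 / 55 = 255771.98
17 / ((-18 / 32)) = -272 / 9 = -30.22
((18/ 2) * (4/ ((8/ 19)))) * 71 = 12141/ 2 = 6070.50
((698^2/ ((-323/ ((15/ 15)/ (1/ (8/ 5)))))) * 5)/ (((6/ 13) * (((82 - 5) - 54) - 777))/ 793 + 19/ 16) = -49453154816/ 3068177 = -16118.09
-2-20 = -22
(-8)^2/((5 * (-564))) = -16/705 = -0.02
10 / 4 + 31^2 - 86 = 1755 / 2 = 877.50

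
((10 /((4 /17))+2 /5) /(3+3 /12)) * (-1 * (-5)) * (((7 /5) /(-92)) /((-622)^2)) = -231 /88983320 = -0.00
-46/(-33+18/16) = 1.44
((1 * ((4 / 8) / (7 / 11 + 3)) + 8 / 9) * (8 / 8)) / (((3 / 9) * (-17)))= -739 / 4080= -0.18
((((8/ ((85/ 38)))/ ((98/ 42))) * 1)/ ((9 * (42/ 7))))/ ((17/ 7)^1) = 0.01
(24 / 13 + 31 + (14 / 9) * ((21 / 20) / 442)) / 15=435589 / 198900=2.19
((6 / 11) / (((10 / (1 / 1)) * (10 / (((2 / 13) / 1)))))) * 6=18 / 3575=0.01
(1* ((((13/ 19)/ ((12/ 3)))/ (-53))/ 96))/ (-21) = 13/ 8120448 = 0.00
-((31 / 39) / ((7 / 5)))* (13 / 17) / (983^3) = -155 / 339100765059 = -0.00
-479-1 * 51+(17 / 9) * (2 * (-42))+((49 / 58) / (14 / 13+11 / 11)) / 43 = -46372799 / 67338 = -688.66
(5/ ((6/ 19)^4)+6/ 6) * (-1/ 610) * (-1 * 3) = 652901/ 263520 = 2.48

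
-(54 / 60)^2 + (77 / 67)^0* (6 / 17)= -777 / 1700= -0.46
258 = 258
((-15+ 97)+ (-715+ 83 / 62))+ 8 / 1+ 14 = -37799 / 62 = -609.66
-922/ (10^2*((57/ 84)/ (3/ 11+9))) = -658308/ 5225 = -125.99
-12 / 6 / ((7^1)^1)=-2 / 7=-0.29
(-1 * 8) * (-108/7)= 864/7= 123.43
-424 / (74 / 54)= -11448 / 37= -309.41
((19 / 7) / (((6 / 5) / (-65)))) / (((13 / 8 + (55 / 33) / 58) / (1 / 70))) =-71630 / 56399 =-1.27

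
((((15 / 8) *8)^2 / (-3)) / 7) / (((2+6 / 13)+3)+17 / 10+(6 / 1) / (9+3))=-1625 / 1162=-1.40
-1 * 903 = -903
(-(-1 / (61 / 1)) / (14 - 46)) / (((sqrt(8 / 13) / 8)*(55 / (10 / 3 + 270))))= -41*sqrt(26) / 8052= -0.03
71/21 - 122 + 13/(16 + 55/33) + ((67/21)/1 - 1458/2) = -843.69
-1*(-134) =134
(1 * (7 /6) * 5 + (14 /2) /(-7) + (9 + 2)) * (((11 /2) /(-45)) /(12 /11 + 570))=-2299 /678456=-0.00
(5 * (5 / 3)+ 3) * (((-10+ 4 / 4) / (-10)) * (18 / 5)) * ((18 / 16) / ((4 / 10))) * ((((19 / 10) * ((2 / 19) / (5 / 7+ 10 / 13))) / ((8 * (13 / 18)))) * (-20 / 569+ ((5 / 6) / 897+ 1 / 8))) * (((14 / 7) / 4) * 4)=1190950929 / 2722096000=0.44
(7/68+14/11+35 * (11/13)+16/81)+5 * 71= 304179121/787644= 386.19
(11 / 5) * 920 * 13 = 26312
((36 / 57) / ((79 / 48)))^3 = 191102976 / 3381754501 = 0.06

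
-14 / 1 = -14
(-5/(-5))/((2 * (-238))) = -1/476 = -0.00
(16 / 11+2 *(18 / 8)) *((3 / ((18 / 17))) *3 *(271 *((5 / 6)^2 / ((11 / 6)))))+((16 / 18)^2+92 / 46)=407592743 / 78408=5198.36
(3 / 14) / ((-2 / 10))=-15 / 14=-1.07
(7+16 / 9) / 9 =79 / 81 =0.98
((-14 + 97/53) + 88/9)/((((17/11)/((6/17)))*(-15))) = 25102/689265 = 0.04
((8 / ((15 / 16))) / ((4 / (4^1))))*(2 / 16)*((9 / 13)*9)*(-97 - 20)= -3888 / 5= -777.60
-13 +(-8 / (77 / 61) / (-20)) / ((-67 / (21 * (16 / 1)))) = -53761 / 3685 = -14.59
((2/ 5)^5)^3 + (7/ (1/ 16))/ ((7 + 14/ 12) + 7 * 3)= 117187532768/ 30517578125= 3.84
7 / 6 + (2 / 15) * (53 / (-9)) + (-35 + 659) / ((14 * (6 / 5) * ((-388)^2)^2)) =2042547580007 / 5354250914880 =0.38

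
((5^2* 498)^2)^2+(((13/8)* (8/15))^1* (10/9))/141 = 91466125448793750026/3807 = 24025775006250000.01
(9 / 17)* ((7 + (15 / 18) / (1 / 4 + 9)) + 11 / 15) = 13026 / 3145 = 4.14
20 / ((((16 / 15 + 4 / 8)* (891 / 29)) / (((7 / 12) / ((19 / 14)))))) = 142100 / 795663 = 0.18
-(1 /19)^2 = -1 /361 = -0.00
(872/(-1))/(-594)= 436/297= 1.47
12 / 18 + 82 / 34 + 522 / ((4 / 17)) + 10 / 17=2222.17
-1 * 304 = -304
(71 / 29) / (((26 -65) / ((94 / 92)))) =-3337 / 52026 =-0.06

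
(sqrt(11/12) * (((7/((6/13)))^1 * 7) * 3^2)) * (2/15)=121.98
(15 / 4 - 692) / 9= -2753 / 36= -76.47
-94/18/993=-47/8937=-0.01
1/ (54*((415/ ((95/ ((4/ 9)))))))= 0.01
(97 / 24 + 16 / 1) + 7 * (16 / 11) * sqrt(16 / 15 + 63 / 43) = 112 * sqrt(1053285) / 7095 + 481 / 24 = 36.24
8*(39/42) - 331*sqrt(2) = 52/7 - 331*sqrt(2) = -460.68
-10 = -10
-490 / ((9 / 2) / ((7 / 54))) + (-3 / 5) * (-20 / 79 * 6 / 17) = -4588994 / 326349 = -14.06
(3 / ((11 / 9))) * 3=81 / 11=7.36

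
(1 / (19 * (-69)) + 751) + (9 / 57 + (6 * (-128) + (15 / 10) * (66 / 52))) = -1018423 / 68172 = -14.94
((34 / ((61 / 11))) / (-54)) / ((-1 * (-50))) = -187 / 82350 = -0.00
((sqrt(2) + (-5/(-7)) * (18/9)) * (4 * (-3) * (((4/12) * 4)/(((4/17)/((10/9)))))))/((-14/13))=4420 * sqrt(2)/63 + 44200/441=199.45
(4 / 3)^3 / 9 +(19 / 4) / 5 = 1.21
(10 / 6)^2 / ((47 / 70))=1750 / 423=4.14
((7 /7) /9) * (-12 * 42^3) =-98784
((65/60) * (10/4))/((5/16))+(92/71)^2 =156458/15123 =10.35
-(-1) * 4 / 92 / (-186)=-1 / 4278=-0.00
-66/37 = -1.78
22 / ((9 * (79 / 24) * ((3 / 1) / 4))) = 704 / 711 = 0.99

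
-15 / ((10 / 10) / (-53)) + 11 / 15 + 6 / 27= 35818 / 45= 795.96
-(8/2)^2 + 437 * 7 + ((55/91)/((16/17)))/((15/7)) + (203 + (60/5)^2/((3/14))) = 2445019/624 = 3918.30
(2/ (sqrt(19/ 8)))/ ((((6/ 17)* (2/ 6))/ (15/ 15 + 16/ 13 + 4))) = 2754* sqrt(38)/ 247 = 68.73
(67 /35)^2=4489 /1225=3.66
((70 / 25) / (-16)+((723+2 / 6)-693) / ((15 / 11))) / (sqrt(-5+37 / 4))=1589*sqrt(17) / 612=10.71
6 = 6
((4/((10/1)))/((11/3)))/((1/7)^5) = 100842/55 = 1833.49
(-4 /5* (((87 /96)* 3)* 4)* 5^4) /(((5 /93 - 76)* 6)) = 337125 /28252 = 11.93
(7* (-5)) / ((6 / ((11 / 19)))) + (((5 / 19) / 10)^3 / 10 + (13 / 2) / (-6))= -2447579 / 548720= -4.46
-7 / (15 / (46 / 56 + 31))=-297 / 20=-14.85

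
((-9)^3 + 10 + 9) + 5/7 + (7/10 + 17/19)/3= -942643/1330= -708.75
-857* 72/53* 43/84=-221106/371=-595.97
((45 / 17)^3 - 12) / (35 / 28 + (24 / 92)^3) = 1565600892 / 303127187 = 5.16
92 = 92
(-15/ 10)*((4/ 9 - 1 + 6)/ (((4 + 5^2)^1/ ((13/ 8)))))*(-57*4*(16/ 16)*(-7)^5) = -203415121/ 116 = -1753578.63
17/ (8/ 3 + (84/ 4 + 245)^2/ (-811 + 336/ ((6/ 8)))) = -6171/ 69788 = -0.09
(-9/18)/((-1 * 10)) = 1/20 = 0.05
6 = 6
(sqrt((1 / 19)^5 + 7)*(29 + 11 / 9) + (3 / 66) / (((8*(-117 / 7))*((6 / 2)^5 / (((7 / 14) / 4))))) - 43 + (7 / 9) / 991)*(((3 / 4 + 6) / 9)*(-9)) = 1705803397657 / 5877121536 - 204*sqrt(329321186) / 6859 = -249.49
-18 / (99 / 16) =-32 / 11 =-2.91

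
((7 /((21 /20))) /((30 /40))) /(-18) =-40 /81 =-0.49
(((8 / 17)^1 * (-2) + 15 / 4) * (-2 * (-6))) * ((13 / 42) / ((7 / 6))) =7449 / 833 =8.94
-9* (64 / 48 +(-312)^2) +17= -876091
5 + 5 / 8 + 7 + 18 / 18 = 109 / 8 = 13.62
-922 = -922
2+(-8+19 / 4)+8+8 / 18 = 259 / 36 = 7.19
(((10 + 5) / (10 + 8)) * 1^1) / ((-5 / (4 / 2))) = -1 / 3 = -0.33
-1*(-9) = 9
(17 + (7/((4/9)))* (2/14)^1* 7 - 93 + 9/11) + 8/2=-2439/44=-55.43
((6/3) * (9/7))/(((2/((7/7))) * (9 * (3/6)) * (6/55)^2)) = 3025/126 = 24.01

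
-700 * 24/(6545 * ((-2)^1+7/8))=1280/561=2.28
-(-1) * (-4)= -4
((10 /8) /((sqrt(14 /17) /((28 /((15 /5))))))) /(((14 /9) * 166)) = 15 * sqrt(238) /4648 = 0.05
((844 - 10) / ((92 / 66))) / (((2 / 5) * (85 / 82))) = 564201 / 391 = 1442.97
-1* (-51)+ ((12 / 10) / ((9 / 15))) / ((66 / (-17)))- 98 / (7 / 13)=-4340 / 33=-131.52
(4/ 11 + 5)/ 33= 59/ 363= 0.16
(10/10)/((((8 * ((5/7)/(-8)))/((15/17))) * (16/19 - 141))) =399/45271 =0.01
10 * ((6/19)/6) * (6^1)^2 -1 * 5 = 265/19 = 13.95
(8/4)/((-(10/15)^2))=-9/2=-4.50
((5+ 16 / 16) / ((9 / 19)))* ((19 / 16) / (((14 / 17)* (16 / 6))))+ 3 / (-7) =5753 / 896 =6.42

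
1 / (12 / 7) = 7 / 12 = 0.58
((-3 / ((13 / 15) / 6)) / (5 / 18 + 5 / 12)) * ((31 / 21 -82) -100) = 2456568 / 455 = 5399.05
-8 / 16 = -1 / 2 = -0.50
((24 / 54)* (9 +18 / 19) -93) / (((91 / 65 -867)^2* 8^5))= -42075 / 11662134345728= -0.00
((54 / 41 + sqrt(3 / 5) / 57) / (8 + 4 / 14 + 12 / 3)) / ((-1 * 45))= -21 / 8815 - 7 * sqrt(15) / 1102950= -0.00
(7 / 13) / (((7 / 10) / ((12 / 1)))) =120 / 13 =9.23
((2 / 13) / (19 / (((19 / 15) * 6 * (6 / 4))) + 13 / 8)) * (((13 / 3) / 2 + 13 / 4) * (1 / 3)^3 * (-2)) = -40 / 2133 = -0.02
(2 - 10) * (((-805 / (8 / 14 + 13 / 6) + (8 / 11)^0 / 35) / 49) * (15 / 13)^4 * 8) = 6667272000 / 9796423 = 680.58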